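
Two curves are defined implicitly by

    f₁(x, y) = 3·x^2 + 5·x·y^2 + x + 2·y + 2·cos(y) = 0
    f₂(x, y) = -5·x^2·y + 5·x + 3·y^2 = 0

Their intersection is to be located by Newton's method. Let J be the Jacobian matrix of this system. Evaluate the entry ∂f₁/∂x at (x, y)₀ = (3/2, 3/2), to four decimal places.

21.2500

∂f₁/∂x = 6·x + 5·y^2 + 1.
At (3/2, 3/2) this is 21.2500.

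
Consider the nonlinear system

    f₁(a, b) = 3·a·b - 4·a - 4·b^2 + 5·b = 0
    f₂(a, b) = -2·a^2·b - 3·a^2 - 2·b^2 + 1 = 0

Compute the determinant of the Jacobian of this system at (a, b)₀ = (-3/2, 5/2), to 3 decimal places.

417.250

J = [[3·b - 4, 3·a - 8·b + 5], [-4·a·b - 6·a, -2·a^2 - 4·b]].
At the point, J = [[3.500, -19.500], [24.000, -14.500]].
det J = 417.250.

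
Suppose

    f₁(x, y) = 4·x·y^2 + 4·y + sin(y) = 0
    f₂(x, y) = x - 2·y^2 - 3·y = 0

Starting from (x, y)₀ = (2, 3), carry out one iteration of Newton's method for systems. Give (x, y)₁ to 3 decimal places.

At (2, 3): F = (84.14112, -25.000).
Jacobian J = [[4·y^2, 8·x·y + cos(y) + 4], [1, -4·y - 3]].
At the point, J = [[36.000, 51.01001], [1.000, -15.000]] (det J = -591.01001).
Solving J·Δ = −F gives Δ = (0.022, -1.665).
Then the next iterate is (x, y)₁ = (2.022, 1.335).

(2.022, 1.335)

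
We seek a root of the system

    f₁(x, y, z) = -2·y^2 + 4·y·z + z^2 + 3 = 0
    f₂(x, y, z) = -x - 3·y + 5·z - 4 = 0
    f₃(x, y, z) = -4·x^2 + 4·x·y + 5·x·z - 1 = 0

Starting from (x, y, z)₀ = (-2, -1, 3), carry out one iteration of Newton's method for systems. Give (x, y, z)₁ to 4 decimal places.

(-1.4536, -0.5243, 0.1947)

At (-2, -1, 3): F = (-2.0000, 16.0000, -39.0000).
Jacobian J = [[0, -4·y + 4·z, 4·y + 2·z], [-1, -3, 5], [-8·x + 4·y + 5·z, 4·x, 5·x]].
At the point, J = [[0.0000, 16.0000, 2.0000], [-1.0000, -3.0000, 5.0000], [27.0000, -8.0000, -10.0000]] (det J = 2178.0000).
Solving J·Δ = −F gives Δ = (0.5464, 0.4757, -2.8053).
Then the next iterate is (x, y, z)₁ = (-1.4536, -0.5243, 0.1947).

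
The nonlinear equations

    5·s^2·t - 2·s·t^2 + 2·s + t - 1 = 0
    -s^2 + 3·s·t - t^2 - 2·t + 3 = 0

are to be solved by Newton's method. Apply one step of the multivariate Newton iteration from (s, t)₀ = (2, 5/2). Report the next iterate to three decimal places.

At (2, 5/2): F = (30.500, 2.750).
Jacobian J = [[10·s·t - 2·t^2 + 2, 5·s^2 - 4·s·t + 1], [-2·s + 3·t, 3·s - 2·t - 2]].
At the point, J = [[39.500, 1.000], [3.500, -1.000]] (det J = -43.000).
Solving J·Δ = −F gives Δ = (-0.773, 0.044).
Then the next iterate is (s, t)₁ = (1.227, 2.544).

(1.227, 2.544)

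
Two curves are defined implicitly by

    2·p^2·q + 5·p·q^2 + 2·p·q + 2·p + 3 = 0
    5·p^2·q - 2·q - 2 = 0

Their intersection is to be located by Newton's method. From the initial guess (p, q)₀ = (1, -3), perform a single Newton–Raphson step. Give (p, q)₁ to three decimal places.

(0.752, -1.815)

At (1, -3): F = (38.000, -11.000).
Jacobian J = [[4·p·q + 5·q^2 + 2·q + 2, 2·p^2 + 10·p·q + 2·p], [10·p·q, 5·p^2 - 2]].
At the point, J = [[29.000, -26.000], [-30.000, 3.000]] (det J = -693.000).
Solving J·Δ = −F gives Δ = (-0.248, 1.185).
Then the next iterate is (p, q)₁ = (0.752, -1.815).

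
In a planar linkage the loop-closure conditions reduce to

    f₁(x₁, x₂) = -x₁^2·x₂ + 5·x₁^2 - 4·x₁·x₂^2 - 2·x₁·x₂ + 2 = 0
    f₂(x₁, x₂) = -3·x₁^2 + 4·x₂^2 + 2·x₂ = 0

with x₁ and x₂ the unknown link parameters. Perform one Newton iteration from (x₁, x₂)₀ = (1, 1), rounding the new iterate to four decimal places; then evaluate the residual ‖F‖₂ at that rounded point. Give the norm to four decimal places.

At (1, 1): F = (0.0000, 3.0000).
Jacobian J = [[-2·x₁·x₂ + 10·x₁ - 4·x₂^2 - 2·x₂, -x₁^2 - 8·x₁·x₂ - 2·x₁], [-6·x₁, 8·x₂ + 2]].
At the point, J = [[2.0000, -11.0000], [-6.0000, 10.0000]] (det J = -46.0000).
Solving J·Δ = −F gives Δ = (0.7174, 0.1304).
Then the next iterate is (x₁, x₂)₁ = (1.7174, 1.1304).
Re-evaluating at (1.7174, 1.1304): F = (0.752540, -1.476372), so ‖F‖₂ = 1.6571.

1.6571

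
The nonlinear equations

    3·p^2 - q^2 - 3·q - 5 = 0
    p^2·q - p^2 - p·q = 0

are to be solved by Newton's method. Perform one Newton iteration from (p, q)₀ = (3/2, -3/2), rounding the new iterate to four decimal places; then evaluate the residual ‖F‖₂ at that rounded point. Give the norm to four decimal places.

At (3/2, -3/2): F = (4.0000, -3.3750).
Jacobian J = [[6·p, -2·q - 3], [2·p·q - 2·p - q, p^2 - p]].
At the point, J = [[9.0000, 0.0000], [-6.0000, 0.7500]] (det J = 6.7500).
Solving J·Δ = −F gives Δ = (-0.4444, 0.9444).
Then the next iterate is (p, q)₁ = (1.0556, -0.5556).
Re-evaluating at (1.0556, -0.5556): F = (-0.299017, -1.146900), so ‖F‖₂ = 1.1852.

1.1852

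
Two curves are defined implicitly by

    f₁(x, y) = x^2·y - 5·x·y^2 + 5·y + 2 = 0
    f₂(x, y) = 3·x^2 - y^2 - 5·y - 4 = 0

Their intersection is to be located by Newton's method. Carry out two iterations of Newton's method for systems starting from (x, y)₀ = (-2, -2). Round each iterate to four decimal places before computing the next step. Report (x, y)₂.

(0.1048, -2.3928)

At (-2, -2): F = (24.0000, 14.0000).
Jacobian J = [[2·x·y - 5·y^2, x^2 - 10·x·y + 5], [6·x, -2·y - 5]].
At the point, J = [[-12.0000, -31.0000], [-12.0000, -1.0000]] (det J = -360.0000).
Solving J·Δ = −F gives Δ = (1.1389, 0.3333).
Then the next iterate is (x, y)₁ = (-0.8611, -1.6667).
Round to (-0.8611, -1.6667) and repeat: F = (4.390854, 3.780091), J = [[-11.019054, -8.610460], [-5.1666, -1.6666]].
Δ = (0.9659, -0.7261), so (x, y)₂ = (0.1048, -2.3928).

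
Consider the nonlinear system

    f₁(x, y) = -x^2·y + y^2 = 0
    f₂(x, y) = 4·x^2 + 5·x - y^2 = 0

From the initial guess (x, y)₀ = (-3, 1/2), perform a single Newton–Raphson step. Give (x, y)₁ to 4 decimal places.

At (-3, 1/2): F = (-4.2500, 20.7500).
Jacobian J = [[-2·x·y, -x^2 + 2·y], [8·x + 5, -2·y]].
At the point, J = [[3.0000, -8.0000], [-19.0000, -1.0000]] (det J = -155.0000).
Solving J·Δ = −F gives Δ = (1.0984, -0.1194).
Then the next iterate is (x, y)₁ = (-1.9016, 0.3806).

(-1.9016, 0.3806)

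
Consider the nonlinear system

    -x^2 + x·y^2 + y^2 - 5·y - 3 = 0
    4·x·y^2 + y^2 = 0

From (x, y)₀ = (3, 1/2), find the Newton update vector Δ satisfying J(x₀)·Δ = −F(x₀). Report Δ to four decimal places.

(-2.3356, -0.0703)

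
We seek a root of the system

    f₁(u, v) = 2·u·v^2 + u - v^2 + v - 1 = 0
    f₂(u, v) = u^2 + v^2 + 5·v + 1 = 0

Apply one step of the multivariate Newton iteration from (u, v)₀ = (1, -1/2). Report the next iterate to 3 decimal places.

(1.167, -0.521)

At (1, -1/2): F = (-0.250, -0.250).
Jacobian J = [[2·v^2 + 1, 4·u·v - 2·v + 1], [2·u, 2·v + 5]].
At the point, J = [[1.500, 0.000], [2.000, 4.000]] (det J = 6.000).
Solving J·Δ = −F gives Δ = (0.167, -0.021).
Then the next iterate is (u, v)₁ = (1.167, -0.521).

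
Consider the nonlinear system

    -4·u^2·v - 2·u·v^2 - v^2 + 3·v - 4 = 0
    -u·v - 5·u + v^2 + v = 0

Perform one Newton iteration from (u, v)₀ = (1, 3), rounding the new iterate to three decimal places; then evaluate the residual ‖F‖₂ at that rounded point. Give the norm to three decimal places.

At (1, 3): F = (-34.000, 4.000).
Jacobian J = [[-8·u·v - 2·v^2, -4·u^2 - 4·u·v - 2·v + 3], [-v - 5, -u + 2·v + 1]].
At the point, J = [[-42.000, -19.000], [-8.000, 6.000]] (det J = -404.000).
Solving J·Δ = −F gives Δ = (-0.317, -1.089).
Then the next iterate is (u, v)₁ = (0.683, 1.911).
Re-evaluating at (0.683, 1.911): F = (-10.47329, 0.84271), so ‖F‖₂ = 10.507.

10.507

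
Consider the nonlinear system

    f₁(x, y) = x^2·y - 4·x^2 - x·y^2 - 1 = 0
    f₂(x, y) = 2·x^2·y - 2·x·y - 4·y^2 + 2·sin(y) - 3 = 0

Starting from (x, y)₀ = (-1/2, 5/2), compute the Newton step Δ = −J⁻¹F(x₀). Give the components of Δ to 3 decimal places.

(-0.229, -1.033)

At (-1/2, 5/2): F = (1.750, -23.05306).
Jacobian J = [[2·x·y - 8·x - y^2, x^2 - 2·x·y], [4·x·y - 2·y, 2·x^2 - 2·x - 8·y + 2·cos(y)]].
At the point, J = [[-4.750, 2.750], [-10.000, -20.10229]] (det J = 122.98586).
Solving J·Δ = −F gives Δ = (-0.229, -1.033).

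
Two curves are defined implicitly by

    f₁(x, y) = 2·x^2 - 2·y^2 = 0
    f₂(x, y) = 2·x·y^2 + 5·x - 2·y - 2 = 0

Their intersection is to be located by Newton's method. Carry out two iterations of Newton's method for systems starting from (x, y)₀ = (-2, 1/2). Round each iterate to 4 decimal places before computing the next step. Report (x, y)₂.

(0.0816, 0.1554)

At (-2, 1/2): F = (7.5000, -14.0000).
Jacobian J = [[4·x, -4·y], [2·y^2 + 5, 4·x·y - 2]].
At the point, J = [[-8.0000, -2.0000], [5.5000, -6.0000]] (det J = 59.0000).
Solving J·Δ = −F gives Δ = (1.2373, -1.1992).
Then the next iterate is (x, y)₁ = (-0.7627, -0.6992).
Round to (-0.7627, -0.6992) and repeat: F = (0.185661, -5.160839), J = [[-3.0508, 2.7968], [5.977761, 0.133119]].
Δ = (0.8443, 0.8546), so (x, y)₂ = (0.0816, 0.1554).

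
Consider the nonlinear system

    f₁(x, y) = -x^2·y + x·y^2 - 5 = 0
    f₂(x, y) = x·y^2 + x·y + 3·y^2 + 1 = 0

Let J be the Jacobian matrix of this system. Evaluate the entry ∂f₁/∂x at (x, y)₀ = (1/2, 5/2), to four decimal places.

3.7500

∂f₁/∂x = -2·x·y + y^2.
At (1/2, 5/2) this is 3.7500.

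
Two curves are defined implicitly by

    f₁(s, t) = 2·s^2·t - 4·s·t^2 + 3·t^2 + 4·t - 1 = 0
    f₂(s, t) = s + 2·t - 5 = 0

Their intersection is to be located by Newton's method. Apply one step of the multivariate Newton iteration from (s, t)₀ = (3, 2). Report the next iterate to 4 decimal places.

At (3, 2): F = (7.0000, 2.0000).
Jacobian J = [[4·s·t - 4·t^2, 2·s^2 - 8·s·t + 6·t + 4], [1, 2]].
At the point, J = [[8.0000, -14.0000], [1.0000, 2.0000]] (det J = 30.0000).
Solving J·Δ = −F gives Δ = (-1.4000, -0.3000).
Then the next iterate is (s, t)₁ = (1.6000, 1.7000).

(1.6000, 1.7000)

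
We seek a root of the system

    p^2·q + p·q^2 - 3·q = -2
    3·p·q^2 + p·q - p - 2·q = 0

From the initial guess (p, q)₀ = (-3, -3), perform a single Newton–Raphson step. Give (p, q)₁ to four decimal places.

(-2.2283, -2.0765)

At (-3, -3): F = (-43.0000, -63.0000).
Jacobian J = [[2·p·q + q^2, p^2 + 2·p·q - 3], [3·q^2 + q - 1, 6·p·q + p - 2]].
At the point, J = [[27.0000, 24.0000], [23.0000, 49.0000]] (det J = 771.0000).
Solving J·Δ = −F gives Δ = (0.7717, 0.9235).
Then the next iterate is (p, q)₁ = (-2.2283, -2.0765).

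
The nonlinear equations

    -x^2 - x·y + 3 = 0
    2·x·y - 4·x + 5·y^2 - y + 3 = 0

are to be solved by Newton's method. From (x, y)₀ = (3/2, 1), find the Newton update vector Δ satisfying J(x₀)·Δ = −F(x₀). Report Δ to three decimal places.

(-0.059, -0.343)

At (3/2, 1): F = (-0.750, 4.000).
Jacobian J = [[-2·x - y, -x], [2·y - 4, 2·x + 10·y - 1]].
At the point, J = [[-4.000, -1.500], [-2.000, 12.000]] (det J = -51.000).
Solving J·Δ = −F gives Δ = (-0.059, -0.343).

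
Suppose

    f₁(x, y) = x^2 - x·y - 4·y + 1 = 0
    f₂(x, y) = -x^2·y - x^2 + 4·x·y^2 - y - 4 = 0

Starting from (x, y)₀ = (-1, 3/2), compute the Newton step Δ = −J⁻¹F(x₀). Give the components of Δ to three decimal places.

At (-1, 3/2): F = (-2.500, -17.000).
Jacobian J = [[2·x - y, -x - 4], [-2·x·y - 2·x + 4·y^2, -x^2 + 8·x·y - 1]].
At the point, J = [[-3.500, -3.000], [14.000, -14.000]] (det J = 91.000).
Solving J·Δ = −F gives Δ = (0.176, -1.038).

(0.176, -1.038)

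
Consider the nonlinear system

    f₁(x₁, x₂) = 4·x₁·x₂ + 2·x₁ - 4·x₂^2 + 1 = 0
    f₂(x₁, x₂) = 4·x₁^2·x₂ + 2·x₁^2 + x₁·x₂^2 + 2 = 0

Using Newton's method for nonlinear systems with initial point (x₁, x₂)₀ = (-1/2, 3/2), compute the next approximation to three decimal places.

(0.047, 0.956)

At (-1/2, 3/2): F = (-12.000, 2.875).
Jacobian J = [[4·x₂ + 2, 4·x₁ - 8·x₂], [8·x₁·x₂ + 4·x₁ + x₂^2, 4·x₁^2 + 2·x₁·x₂]].
At the point, J = [[8.000, -14.000], [-5.750, -0.500]] (det J = -84.500).
Solving J·Δ = −F gives Δ = (0.547, -0.544).
Then the next iterate is (x₁, x₂)₁ = (0.047, 0.956).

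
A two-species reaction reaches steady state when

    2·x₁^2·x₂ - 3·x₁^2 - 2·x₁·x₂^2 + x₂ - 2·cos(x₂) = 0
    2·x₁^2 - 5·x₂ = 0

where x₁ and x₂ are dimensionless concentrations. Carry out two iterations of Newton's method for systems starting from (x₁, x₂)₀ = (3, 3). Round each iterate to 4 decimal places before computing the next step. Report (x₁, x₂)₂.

(1.0075, -0.1639)

At (3, 3): F = (-22.020015, 3.0000).
Jacobian J = [[4·x₁·x₂ - 6·x₁ - 2·x₂^2, 2·x₁^2 - 4·x₁·x₂ + 2·sin(x₂) + 1], [4·x₁, -5]].
At the point, J = [[0.0000, -16.717760], [12.0000, -5.0000]] (det J = 200.613120).
Solving J·Δ = −F gives Δ = (-0.7988, -1.3172).
Then the next iterate is (x₁, x₂)₁ = (2.2012, 1.6828).
Round to (2.2012, 1.6828) and repeat: F = (-8.789012, 1.276563), J = [[-4.054114, -2.138686], [8.8048, -5.0000]].
Δ = (-1.1937, -1.8467), so (x₁, x₂)₂ = (1.0075, -0.1639).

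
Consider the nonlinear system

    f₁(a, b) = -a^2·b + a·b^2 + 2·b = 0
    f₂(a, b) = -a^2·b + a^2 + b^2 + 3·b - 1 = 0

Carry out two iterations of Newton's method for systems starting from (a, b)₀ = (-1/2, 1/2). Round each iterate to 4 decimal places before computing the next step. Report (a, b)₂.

(-1.0595, -0.0230)

At (-1/2, 1/2): F = (0.7500, 0.8750).
Jacobian J = [[-2·a·b + b^2, -a^2 + 2·a·b + 2], [-2·a·b + 2·a, -a^2 + 2·b + 3]].
At the point, J = [[0.7500, 1.2500], [-0.5000, 3.7500]] (det J = 3.4375).
Solving J·Δ = −F gives Δ = (-0.5000, -0.3000).
Then the next iterate is (a, b)₁ = (-1.0000, 0.2000).
Round to (-1.0000, 0.2000) and repeat: F = (0.1600, 0.4400), J = [[0.4400, 0.6000], [-1.6000, 2.4000]].
Δ = (-0.0595, -0.2230), so (a, b)₂ = (-1.0595, -0.0230).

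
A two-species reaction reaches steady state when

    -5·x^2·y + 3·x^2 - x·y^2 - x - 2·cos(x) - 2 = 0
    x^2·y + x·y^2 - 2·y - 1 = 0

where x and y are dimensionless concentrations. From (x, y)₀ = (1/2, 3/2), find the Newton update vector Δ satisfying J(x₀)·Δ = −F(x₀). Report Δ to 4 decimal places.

At (1/2, 3/2): F = (-6.505165, -2.5000).
Jacobian J = [[-10·x·y + 6·x - y^2 + 2·sin(x) - 1, -5·x^2 - 2·x·y], [2·x·y + y^2, x^2 + 2·x·y - 2]].
At the point, J = [[-6.791149, -2.7500], [3.7500, -0.2500]] (det J = 12.010287).
Solving J·Δ = −F gives Δ = (0.4370, -3.4447).

(0.4370, -3.4447)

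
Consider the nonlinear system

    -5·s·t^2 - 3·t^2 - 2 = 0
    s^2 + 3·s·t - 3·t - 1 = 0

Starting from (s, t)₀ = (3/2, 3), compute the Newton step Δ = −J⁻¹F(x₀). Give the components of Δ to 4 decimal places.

(-0.3159, -1.3061)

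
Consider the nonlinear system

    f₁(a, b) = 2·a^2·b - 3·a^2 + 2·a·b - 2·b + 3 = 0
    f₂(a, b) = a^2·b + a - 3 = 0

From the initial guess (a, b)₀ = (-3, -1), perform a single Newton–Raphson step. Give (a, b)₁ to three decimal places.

At (-3, -1): F = (-34.000, -15.000).
Jacobian J = [[4·a·b - 6·a + 2·b, 2·a^2 + 2·a - 2], [2·a·b + 1, a^2]].
At the point, J = [[28.000, 10.000], [7.000, 9.000]] (det J = 182.000).
Solving J·Δ = −F gives Δ = (0.857, 1.000).
Then the next iterate is (a, b)₁ = (-2.143, 0.000).

(-2.143, 0.000)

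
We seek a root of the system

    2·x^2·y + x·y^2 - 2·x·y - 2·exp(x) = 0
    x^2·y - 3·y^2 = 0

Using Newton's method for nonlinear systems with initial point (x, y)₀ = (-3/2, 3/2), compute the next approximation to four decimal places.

(-1.0139, 0.6759)

At (-3/2, 3/2): F = (7.428740, -3.3750).
Jacobian J = [[4·x·y + y^2 - 2·y - 2·exp(x), 2·x^2 + 2·x·y - 2·x], [2·x·y, x^2 - 6·y]].
At the point, J = [[-10.196260, 3.0000], [-4.5000, -6.7500]] (det J = 82.324757).
Solving J·Δ = −F gives Δ = (0.4861, -0.8241).
Then the next iterate is (x, y)₁ = (-1.0139, 0.6759).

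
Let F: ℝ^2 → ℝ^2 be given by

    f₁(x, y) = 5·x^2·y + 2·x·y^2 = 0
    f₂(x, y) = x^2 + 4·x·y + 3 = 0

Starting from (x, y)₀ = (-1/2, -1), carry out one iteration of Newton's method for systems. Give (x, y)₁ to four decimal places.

(5.0833, -12.3333)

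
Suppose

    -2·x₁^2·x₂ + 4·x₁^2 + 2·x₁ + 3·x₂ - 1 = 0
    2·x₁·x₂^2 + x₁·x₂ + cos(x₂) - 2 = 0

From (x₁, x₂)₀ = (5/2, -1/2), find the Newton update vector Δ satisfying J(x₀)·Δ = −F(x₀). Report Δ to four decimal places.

(-1.4455, -0.5555)

At (5/2, -1/2): F = (33.7500, -1.122417).
Jacobian J = [[-4·x₁·x₂ + 8·x₁ + 2, -2·x₁^2 + 3], [2·x₂^2 + x₂, 4·x₁·x₂ + x₁ - sin(x₂)]].
At the point, J = [[27.0000, -9.5000], [0.0000, -2.020574]] (det J = -54.555510).
Solving J·Δ = −F gives Δ = (-1.4455, -0.5555).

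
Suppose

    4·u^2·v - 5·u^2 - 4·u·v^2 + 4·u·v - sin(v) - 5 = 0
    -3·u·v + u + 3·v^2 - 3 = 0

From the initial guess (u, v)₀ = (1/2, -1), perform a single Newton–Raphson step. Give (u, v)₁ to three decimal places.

At (1/2, -1): F = (-10.40853, 2.000).
Jacobian J = [[8·u·v - 10·u - 4·v^2 + 4·v, 4·u^2 - 8·u·v + 4·u - cos(v)], [-3·v + 1, -3·u + 6·v]].
At the point, J = [[-17.000, 6.45970], [4.000, -7.500]] (det J = 101.66121).
Solving J·Δ = −F gives Δ = (-0.641, -0.075).
Then the next iterate is (u, v)₁ = (-0.141, -1.075).

(-0.141, -1.075)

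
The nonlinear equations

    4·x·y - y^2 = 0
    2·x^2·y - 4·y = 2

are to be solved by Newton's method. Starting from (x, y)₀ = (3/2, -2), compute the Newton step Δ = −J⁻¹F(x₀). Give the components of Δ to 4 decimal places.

(-0.1897, 1.4483)

At (3/2, -2): F = (-16.0000, -3.0000).
Jacobian J = [[4·y, 4·x - 2·y], [4·x·y, 2·x^2 - 4]].
At the point, J = [[-8.0000, 10.0000], [-12.0000, 0.5000]] (det J = 116.0000).
Solving J·Δ = −F gives Δ = (-0.1897, 1.4483).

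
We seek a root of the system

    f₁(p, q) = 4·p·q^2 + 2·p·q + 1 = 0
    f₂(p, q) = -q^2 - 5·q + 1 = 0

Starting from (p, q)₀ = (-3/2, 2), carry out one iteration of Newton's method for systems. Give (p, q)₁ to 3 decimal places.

(-2.000, 0.556)

At (-3/2, 2): F = (-29.000, -13.000).
Jacobian J = [[4·q^2 + 2·q, 8·p·q + 2·p], [0, -2·q - 5]].
At the point, J = [[20.000, -27.000], [0.000, -9.000]] (det J = -180.000).
Solving J·Δ = −F gives Δ = (-0.500, -1.444).
Then the next iterate is (p, q)₁ = (-2.000, 0.556).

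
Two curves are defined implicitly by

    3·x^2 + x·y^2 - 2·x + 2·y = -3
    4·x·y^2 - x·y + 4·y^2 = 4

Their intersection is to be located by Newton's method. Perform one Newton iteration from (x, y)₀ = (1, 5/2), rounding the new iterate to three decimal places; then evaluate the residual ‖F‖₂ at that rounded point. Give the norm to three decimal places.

At (1, 5/2): F = (15.250, 43.500).
Jacobian J = [[6·x + y^2 - 2, 2·x·y + 2], [4·y^2 - y, 8·x·y - x + 8·y]].
At the point, J = [[10.250, 7.000], [22.500, 39.000]] (det J = 242.250).
Solving J·Δ = −F gives Δ = (-1.198, -0.424).
Then the next iterate is (x, y)₁ = (-0.198, 2.076).
Re-evaluating at (-0.198, 2.076): F = (6.81228, 10.23681), so ‖F‖₂ = 12.296.

12.296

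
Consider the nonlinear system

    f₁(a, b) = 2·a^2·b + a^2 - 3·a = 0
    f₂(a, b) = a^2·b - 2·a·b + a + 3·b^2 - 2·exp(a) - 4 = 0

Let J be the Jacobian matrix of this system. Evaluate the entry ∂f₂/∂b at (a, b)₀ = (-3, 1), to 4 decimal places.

21.0000

∂f₂/∂b = a^2 - 2·a + 6·b.
At (-3, 1) this is 21.0000.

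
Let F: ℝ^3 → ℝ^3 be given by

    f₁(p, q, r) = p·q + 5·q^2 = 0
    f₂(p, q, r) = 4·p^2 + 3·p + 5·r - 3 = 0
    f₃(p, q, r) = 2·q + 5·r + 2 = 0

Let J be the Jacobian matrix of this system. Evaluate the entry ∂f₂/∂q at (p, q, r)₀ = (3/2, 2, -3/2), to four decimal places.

0.0000

∂f₂/∂q = 0.
At (3/2, 2, -3/2) this is 0.0000.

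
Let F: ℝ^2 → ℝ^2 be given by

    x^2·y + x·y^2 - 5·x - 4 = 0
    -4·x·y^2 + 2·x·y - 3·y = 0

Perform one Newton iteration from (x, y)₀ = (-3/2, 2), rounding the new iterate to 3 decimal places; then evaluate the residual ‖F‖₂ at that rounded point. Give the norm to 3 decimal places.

2.830

At (-3/2, 2): F = (2.000, 12.000).
Jacobian J = [[2·x·y + y^2 - 5, x^2 + 2·x·y], [-4·y^2 + 2·y, -8·x·y + 2·x - 3]].
At the point, J = [[-7.000, -3.750], [-12.000, 18.000]] (det J = -171.000).
Solving J·Δ = −F gives Δ = (0.474, -0.351).
Then the next iterate is (x, y)₁ = (-1.026, 1.649).
Re-evaluating at (-1.026, 1.649): F = (0.07596, 2.82885), so ‖F‖₂ = 2.830.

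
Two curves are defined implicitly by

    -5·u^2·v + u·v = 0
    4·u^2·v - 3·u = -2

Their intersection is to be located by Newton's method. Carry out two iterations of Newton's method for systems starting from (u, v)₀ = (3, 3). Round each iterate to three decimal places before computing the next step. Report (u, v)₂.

(1.140, 1.919)

At (3, 3): F = (-126.000, 101.000).
Jacobian J = [[-10·u·v + v, -5·u^2 + u], [8·u·v - 3, 4·u^2]].
At the point, J = [[-87.000, -42.000], [69.000, 36.000]] (det J = -234.000).
Solving J·Δ = −F gives Δ = (-1.256, -0.397).
Then the next iterate is (u, v)₁ = (1.744, 2.603).
Round to (1.744, 2.603) and repeat: F = (-35.04596, 28.43647), J = [[-42.79332, -13.46368], [33.31706, 12.16614]].
Δ = (-0.604, -0.684), so (u, v)₂ = (1.140, 1.919).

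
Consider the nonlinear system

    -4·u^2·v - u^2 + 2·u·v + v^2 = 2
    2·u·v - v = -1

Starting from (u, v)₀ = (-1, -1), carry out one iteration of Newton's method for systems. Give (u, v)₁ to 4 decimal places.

(-3.5000, 2.0000)

At (-1, -1): F = (4.0000, 4.0000).
Jacobian J = [[-8·u·v - 2·u + 2·v, -4·u^2 + 2·u + 2·v], [2·v, 2·u - 1]].
At the point, J = [[-8.0000, -8.0000], [-2.0000, -3.0000]] (det J = 8.0000).
Solving J·Δ = −F gives Δ = (-2.5000, 3.0000).
Then the next iterate is (u, v)₁ = (-3.5000, 2.0000).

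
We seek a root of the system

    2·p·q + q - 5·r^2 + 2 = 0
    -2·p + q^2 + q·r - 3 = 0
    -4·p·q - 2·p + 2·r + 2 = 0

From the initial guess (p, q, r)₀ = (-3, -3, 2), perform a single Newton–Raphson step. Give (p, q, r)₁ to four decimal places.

(-2.7318, -1.1061, 1.2961)

At (-3, -3, 2): F = (-3.0000, 6.0000, -24.0000).
Jacobian J = [[2·q, 2·p + 1, -10·r], [-2, 2·q + r, q], [-4·q - 2, -4·p, 2]].
At the point, J = [[-6.0000, -5.0000, -20.0000], [-2.0000, -4.0000, -3.0000], [10.0000, 12.0000, 2.0000]] (det J = -358.0000).
Solving J·Δ = −F gives Δ = (0.2682, 1.8939, -0.7039).
Then the next iterate is (p, q, r)₁ = (-2.7318, -1.1061, 1.2961).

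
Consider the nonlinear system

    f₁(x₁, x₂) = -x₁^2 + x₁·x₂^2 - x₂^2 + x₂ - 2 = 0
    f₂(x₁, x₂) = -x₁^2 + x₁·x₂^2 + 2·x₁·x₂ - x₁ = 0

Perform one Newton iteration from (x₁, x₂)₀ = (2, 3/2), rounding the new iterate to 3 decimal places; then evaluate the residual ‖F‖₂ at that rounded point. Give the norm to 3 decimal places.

2.433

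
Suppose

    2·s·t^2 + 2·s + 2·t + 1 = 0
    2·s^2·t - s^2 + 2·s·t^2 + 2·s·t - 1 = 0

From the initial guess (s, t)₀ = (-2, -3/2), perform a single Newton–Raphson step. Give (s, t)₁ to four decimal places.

(-1.7163, -0.5603)

At (-2, -3/2): F = (-15.0000, -20.0000).
Jacobian J = [[2·t^2 + 2, 4·s·t + 2], [4·s·t - 2·s + 2·t^2 + 2·t, 2·s^2 + 4·s·t + 2·s]].
At the point, J = [[6.5000, 14.0000], [17.5000, 16.0000]] (det J = -141.0000).
Solving J·Δ = −F gives Δ = (0.2837, 0.9397).
Then the next iterate is (s, t)₁ = (-1.7163, -0.5603).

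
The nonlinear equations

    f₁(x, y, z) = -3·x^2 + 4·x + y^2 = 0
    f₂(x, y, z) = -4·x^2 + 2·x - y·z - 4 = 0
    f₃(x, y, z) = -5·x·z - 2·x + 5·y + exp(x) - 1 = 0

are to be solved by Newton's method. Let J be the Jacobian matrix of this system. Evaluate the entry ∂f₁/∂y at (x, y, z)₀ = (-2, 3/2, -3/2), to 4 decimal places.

3.0000

∂f₁/∂y = 2·y.
At (-2, 3/2, -3/2) this is 3.0000.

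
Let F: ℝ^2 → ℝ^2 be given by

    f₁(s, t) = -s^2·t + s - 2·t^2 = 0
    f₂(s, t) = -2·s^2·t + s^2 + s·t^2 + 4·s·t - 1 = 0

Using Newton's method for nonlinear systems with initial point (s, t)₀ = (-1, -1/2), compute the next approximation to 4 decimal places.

(-1.3913, 0.5000)

At (-1, -1/2): F = (-1.0000, 2.7500).
Jacobian J = [[-2·s·t + 1, -s^2 - 4·t], [-4·s·t + 2·s + t^2 + 4·t, -2·s^2 + 2·s·t + 4·s]].
At the point, J = [[0.0000, 1.0000], [-5.7500, -5.0000]] (det J = 5.7500).
Solving J·Δ = −F gives Δ = (-0.3913, 1.0000).
Then the next iterate is (s, t)₁ = (-1.3913, 0.5000).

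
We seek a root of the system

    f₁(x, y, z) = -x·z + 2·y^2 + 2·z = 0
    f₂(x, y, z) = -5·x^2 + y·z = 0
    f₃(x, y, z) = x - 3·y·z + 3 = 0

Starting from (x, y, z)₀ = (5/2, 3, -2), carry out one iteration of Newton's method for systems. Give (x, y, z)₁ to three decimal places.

(1.307, 1.682, -0.400)

At (5/2, 3, -2): F = (19.000, -37.250, 23.500).
Jacobian J = [[-z, 4·y, -x + 2], [-10·x, z, y], [1, -3·z, -3·y]].
At the point, J = [[2.000, 12.000, -0.500], [-25.000, -2.000, 3.000], [1.000, 6.000, -9.000]] (det J = -2590.000).
Solving J·Δ = −F gives Δ = (-1.193, -1.318, 1.600).
Then the next iterate is (x, y, z)₁ = (1.307, 1.682, -0.400).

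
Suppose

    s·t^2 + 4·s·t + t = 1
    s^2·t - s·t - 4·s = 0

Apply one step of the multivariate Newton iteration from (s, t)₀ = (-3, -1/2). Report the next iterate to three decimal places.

At (-3, -1/2): F = (3.750, 6.000).
Jacobian J = [[t^2 + 4·t, 2·s·t + 4·s + 1], [2·s·t - t - 4, s^2 - s]].
At the point, J = [[-1.750, -8.000], [-0.500, 12.000]] (det J = -25.000).
Solving J·Δ = −F gives Δ = (3.720, -0.345).
Then the next iterate is (s, t)₁ = (0.720, -0.845).

(0.720, -0.845)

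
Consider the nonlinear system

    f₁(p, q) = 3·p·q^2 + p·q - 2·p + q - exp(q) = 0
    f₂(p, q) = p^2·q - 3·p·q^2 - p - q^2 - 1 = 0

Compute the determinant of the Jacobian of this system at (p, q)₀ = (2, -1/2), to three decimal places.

J = [[3·q^2 + q - 2, 6·p·q + p - exp(q) + 1], [2·p·q - 3·q^2 - 1, p^2 - 6·p·q - 2·q]].
At the point, J = [[-1.750, -3.60653], [-3.750, 11.000]].
det J = -32.774.

-32.774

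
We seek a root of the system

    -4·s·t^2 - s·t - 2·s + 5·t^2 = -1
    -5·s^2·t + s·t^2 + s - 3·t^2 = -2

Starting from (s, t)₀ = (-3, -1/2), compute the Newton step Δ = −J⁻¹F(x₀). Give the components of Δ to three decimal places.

(-1.055, 0.885)

At (-3, -1/2): F = (9.750, 20.000).
Jacobian J = [[-4·t^2 - t - 2, -8·s·t - s + 10·t], [-10·s·t + t^2 + 1, -5·s^2 + 2·s·t - 6·t]].
At the point, J = [[-2.500, -14.000], [-13.750, -39.000]] (det J = -95.000).
Solving J·Δ = −F gives Δ = (-1.055, 0.885).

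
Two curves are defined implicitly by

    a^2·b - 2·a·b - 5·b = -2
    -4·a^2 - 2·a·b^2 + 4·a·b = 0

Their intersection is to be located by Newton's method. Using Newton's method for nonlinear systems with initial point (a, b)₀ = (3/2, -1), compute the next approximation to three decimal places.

(1.409, 0.364)

At (3/2, -1): F = (7.750, -18.000).
Jacobian J = [[2·a·b - 2·b, a^2 - 2·a - 5], [-8·a - 2·b^2 + 4·b, -4·a·b + 4·a]].
At the point, J = [[-1.000, -5.750], [-18.000, 12.000]] (det J = -115.500).
Solving J·Δ = −F gives Δ = (-0.091, 1.364).
Then the next iterate is (a, b)₁ = (1.409, 0.364).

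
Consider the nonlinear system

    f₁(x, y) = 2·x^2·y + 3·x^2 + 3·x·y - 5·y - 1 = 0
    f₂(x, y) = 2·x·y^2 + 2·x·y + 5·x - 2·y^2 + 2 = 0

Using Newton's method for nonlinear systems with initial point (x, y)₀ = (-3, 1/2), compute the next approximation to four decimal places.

(-1.8927, -0.2716)

At (-3, 1/2): F = (28.0000, -18.0000).
Jacobian J = [[4·x·y + 6·x + 3·y, 2·x^2 + 3·x - 5], [2·y^2 + 2·y + 5, 4·x·y + 2·x - 4·y]].
At the point, J = [[-22.5000, 4.0000], [6.5000, -14.0000]] (det J = 289.0000).
Solving J·Δ = −F gives Δ = (1.1073, -0.7716).
Then the next iterate is (x, y)₁ = (-1.8927, -0.2716).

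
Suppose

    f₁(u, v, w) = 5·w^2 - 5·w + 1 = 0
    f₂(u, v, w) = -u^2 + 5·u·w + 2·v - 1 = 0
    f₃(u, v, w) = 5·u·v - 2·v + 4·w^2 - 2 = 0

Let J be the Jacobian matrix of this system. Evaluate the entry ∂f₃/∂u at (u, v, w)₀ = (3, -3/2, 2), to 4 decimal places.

-7.5000

∂f₃/∂u = 5·v.
At (3, -3/2, 2) this is -7.5000.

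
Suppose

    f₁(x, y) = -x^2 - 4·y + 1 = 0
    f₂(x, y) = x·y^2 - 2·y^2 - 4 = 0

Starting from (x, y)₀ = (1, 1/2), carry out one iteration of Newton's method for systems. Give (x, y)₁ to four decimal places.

At (1, 1/2): F = (-2.0000, -4.2500).
Jacobian J = [[-2·x, -4], [y^2, 2·x·y - 4·y]].
At the point, J = [[-2.0000, -4.0000], [0.2500, -1.0000]] (det J = 3.0000).
Solving J·Δ = −F gives Δ = (5.0000, -3.0000).
Then the next iterate is (x, y)₁ = (6.0000, -2.5000).

(6.0000, -2.5000)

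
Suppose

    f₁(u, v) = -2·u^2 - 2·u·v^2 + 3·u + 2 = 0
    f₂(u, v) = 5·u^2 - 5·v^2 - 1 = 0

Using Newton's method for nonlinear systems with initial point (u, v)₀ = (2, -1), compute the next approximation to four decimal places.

(1.3391, -1.0783)

At (2, -1): F = (-4.0000, 14.0000).
Jacobian J = [[-4·u - 2·v^2 + 3, -4·u·v], [10·u, -10·v]].
At the point, J = [[-7.0000, 8.0000], [20.0000, 10.0000]] (det J = -230.0000).
Solving J·Δ = −F gives Δ = (-0.6609, -0.0783).
Then the next iterate is (u, v)₁ = (1.3391, -1.0783).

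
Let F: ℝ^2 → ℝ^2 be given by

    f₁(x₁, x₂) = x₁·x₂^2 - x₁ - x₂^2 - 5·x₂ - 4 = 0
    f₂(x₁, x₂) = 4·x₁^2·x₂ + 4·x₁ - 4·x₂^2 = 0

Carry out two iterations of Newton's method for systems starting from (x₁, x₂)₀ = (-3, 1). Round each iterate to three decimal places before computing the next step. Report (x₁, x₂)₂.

(-5.454, 0.224)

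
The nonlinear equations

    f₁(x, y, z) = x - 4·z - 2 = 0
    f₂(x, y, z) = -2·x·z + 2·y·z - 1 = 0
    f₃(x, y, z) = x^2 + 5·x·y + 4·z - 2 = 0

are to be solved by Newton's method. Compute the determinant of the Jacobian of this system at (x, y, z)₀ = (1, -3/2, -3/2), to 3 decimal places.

J = [[1, 0, -4], [-2·z, 2·z, -2·x + 2·y], [2·x + 5·y, 5·x, 4]].
At the point, J = [[1.000, 0.000, -4.000], [3.000, -3.000, -5.000], [-5.500, 5.000, 4.000]].
det J = 19.000.

19.000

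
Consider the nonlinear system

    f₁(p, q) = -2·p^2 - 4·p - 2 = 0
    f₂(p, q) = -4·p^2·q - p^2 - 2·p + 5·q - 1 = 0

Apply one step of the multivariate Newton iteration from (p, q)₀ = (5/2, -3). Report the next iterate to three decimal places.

(0.750, -5.250)

At (5/2, -3): F = (-24.500, 47.750).
Jacobian J = [[-4·p - 4, 0], [-8·p·q - 2·p - 2, -4·p^2 + 5]].
At the point, J = [[-14.000, 0.000], [53.000, -20.000]] (det J = 280.000).
Solving J·Δ = −F gives Δ = (-1.750, -2.250).
Then the next iterate is (p, q)₁ = (0.750, -5.250).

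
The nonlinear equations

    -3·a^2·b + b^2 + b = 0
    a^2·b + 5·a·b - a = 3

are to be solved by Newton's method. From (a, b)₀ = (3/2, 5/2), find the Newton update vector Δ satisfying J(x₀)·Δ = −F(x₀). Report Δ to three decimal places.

(-0.314, -1.427)

At (3/2, 5/2): F = (-8.125, 19.875).
Jacobian J = [[-6·a·b, -3·a^2 + 2·b + 1], [2·a·b + 5·b - 1, a^2 + 5·a]].
At the point, J = [[-22.500, -0.750], [19.000, 9.750]] (det J = -205.125).
Solving J·Δ = −F gives Δ = (-0.314, -1.427).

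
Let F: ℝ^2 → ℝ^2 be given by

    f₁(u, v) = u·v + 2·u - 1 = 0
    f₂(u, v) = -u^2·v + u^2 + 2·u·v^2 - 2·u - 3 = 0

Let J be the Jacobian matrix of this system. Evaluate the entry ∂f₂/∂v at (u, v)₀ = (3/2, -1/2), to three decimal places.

-5.250

∂f₂/∂v = -u^2 + 4·u·v.
At (3/2, -1/2) this is -5.250.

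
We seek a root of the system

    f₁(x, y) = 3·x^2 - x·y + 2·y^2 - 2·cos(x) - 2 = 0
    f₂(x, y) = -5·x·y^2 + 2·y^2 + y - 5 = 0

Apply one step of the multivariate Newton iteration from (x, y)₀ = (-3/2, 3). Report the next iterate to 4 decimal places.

(0.6794, 3.2512)

At (-3/2, 3): F = (27.108526, 83.5000).
Jacobian J = [[6·x - y + 2·sin(x), -x + 4·y], [-5·y^2, -10·x·y + 4·y + 1]].
At the point, J = [[-13.994990, 13.5000], [-45.0000, 58.0000]] (det J = -204.209418).
Solving J·Δ = −F gives Δ = (2.1794, 0.2512).
Then the next iterate is (x, y)₁ = (0.6794, 3.2512).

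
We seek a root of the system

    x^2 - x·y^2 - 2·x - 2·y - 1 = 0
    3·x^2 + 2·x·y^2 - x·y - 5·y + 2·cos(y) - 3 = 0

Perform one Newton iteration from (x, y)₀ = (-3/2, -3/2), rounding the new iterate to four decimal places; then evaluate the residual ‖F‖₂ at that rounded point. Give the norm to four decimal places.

At (-3/2, -3/2): F = (10.6250, 2.391474).
Jacobian J = [[2·x - y^2 - 2, -2·x·y - 2], [6·x + 2·y^2 - y, 4·x·y - x - 2·sin(y) - 5]].
At the point, J = [[-7.2500, -6.5000], [-3.0000, 7.494990]] (det J = -73.838677).
Solving J·Δ = −F gives Δ = (1.2890, 0.1969).
Then the next iterate is (x, y)₁ = (-0.2110, -1.3031).
Re-evaluating at (-0.2110, -1.3031): F = (2.431014, 3.186545), so ‖F‖₂ = 4.0080.

4.0080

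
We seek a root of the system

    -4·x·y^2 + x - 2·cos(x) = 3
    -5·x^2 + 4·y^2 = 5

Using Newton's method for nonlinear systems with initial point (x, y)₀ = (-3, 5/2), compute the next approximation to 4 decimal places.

(-1.7226, 1.8340)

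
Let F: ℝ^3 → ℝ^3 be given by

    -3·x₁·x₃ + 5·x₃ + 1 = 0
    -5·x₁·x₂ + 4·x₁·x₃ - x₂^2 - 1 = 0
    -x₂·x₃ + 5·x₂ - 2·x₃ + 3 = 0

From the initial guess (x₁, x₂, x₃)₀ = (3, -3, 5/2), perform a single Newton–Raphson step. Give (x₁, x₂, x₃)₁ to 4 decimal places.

(1.9882, 0.9412, 2.1471)

At (3, -3, 5/2): F = (-9.0000, 65.0000, -9.5000).
Jacobian J = [[-3·x₃, 0, -3·x₁ + 5], [-5·x₂ + 4·x₃, -5·x₁ - 2·x₂, 4·x₁], [0, -x₃ + 5, -x₂ - 2]].
At the point, J = [[-7.5000, 0.0000, -4.0000], [25.0000, -9.0000, 12.0000], [0.0000, 2.5000, 1.0000]] (det J = 42.5000).
Solving J·Δ = −F gives Δ = (-1.0118, 3.9412, -0.3529).
Then the next iterate is (x₁, x₂, x₃)₁ = (1.9882, 0.9412, 2.1471).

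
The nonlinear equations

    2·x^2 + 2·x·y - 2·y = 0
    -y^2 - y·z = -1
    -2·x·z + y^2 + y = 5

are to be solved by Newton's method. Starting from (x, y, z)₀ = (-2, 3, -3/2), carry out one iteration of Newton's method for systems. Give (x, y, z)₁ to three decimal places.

At (-2, 3, -3/2): F = (-10.000, -3.500, 1.000).
Jacobian J = [[4·x + 2·y, 2·x - 2, 0], [0, -2·y - z, -y], [-2·z, 2·y + 1, -2·x]].
At the point, J = [[-2.000, -6.000, 0.000], [0.000, -4.500, -3.000], [3.000, 7.000, 4.000]] (det J = 48.000).
Solving J·Δ = −F gives Δ = (2.000, -2.333, 2.333).
Then the next iterate is (x, y, z)₁ = (0.000, 0.667, 0.833).

(0.000, 0.667, 0.833)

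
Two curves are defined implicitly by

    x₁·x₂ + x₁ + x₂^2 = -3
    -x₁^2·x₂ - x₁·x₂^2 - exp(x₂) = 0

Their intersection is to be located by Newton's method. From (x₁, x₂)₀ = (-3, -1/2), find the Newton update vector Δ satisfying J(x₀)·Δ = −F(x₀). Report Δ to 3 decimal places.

(-0.181, 0.415)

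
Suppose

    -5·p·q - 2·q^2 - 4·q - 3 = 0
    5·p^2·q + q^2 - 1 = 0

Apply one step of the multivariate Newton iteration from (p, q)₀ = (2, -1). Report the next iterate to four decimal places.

(1.6545, -0.2727)

At (2, -1): F = (9.0000, -20.0000).
Jacobian J = [[-5·q, -5·p - 4·q - 4], [10·p·q, 5·p^2 + 2·q]].
At the point, J = [[5.0000, -10.0000], [-20.0000, 18.0000]] (det J = -110.0000).
Solving J·Δ = −F gives Δ = (-0.3455, 0.7273).
Then the next iterate is (p, q)₁ = (1.6545, -0.2727).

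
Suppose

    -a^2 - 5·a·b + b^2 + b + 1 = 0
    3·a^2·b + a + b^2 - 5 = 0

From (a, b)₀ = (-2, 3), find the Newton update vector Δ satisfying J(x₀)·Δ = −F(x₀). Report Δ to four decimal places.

(-0.1411, -2.3854)

At (-2, 3): F = (39.0000, 38.0000).
Jacobian J = [[-2·a - 5·b, -5·a + 2·b + 1], [6·a·b + 1, 3·a^2 + 2·b]].
At the point, J = [[-11.0000, 17.0000], [-35.0000, 18.0000]] (det J = 397.0000).
Solving J·Δ = −F gives Δ = (-0.1411, -2.3854).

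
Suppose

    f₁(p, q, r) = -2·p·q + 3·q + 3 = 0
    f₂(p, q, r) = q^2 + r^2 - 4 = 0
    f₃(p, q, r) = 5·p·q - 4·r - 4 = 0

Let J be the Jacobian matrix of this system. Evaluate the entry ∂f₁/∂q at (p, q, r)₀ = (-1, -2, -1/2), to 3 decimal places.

∂f₁/∂q = -2·p + 3.
At (-1, -2, -1/2) this is 5.000.

5.000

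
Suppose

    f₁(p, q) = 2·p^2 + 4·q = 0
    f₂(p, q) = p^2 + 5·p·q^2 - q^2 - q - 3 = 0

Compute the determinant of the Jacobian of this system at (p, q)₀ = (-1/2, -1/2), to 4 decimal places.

J = [[4·p, 4], [2·p + 5·q^2, 10·p·q - 2·q - 1]].
At the point, J = [[-2.0000, 4.0000], [0.2500, 2.5000]].
det J = -6.0000.

-6.0000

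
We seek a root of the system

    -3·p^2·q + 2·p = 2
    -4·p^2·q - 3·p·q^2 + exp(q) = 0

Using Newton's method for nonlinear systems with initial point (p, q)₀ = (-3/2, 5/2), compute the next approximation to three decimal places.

At (-3/2, 5/2): F = (-21.875, 17.80749).
Jacobian J = [[-6·p·q + 2, -3·p^2], [-8·p·q - 3·q^2, -4·p^2 - 6·p·q + exp(q)]].
At the point, J = [[24.500, -6.750], [11.250, 25.68249]] (det J = 705.15860).
Solving J·Δ = −F gives Δ = (0.626, -0.968).
Then the next iterate is (p, q)₁ = (-0.874, 1.532).

(-0.874, 1.532)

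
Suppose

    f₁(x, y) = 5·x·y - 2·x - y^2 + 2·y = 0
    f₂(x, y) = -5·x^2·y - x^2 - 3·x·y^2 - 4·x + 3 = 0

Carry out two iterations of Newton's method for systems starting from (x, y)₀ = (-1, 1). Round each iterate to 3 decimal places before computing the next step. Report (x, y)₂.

(-1.863, 0.532)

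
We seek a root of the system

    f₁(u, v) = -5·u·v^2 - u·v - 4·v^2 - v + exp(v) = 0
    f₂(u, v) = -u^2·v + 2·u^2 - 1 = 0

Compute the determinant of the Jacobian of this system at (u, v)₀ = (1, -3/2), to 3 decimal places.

-166.812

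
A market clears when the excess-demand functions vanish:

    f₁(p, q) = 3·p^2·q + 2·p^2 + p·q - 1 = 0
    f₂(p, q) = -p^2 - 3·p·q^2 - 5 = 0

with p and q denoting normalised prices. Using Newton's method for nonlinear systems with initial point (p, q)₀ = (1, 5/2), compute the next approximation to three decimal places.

(0.724, 1.231)

At (1, 5/2): F = (11.000, -24.750).
Jacobian J = [[6·p·q + 4·p + q, 3·p^2 + p], [-2·p - 3·q^2, -6·p·q]].
At the point, J = [[21.500, 4.000], [-20.750, -15.000]] (det J = -239.500).
Solving J·Δ = −F gives Δ = (-0.276, -1.269).
Then the next iterate is (p, q)₁ = (0.724, 1.231).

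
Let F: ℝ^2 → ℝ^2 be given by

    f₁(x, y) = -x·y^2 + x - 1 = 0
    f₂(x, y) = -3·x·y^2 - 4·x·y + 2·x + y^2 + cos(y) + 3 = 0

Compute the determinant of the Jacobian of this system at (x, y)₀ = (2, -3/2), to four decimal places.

-17.4969

J = [[-y^2 + 1, -2·x·y], [-3·y^2 - 4·y + 2, -6·x·y - 4·x + 2·y - sin(y)]].
At the point, J = [[-1.2500, 6.0000], [1.2500, 7.997495]].
det J = -17.4969.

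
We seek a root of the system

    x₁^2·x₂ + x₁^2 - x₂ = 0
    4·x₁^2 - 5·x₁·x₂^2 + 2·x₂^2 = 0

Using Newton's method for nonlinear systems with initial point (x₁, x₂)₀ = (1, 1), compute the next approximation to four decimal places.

(0.7500, 1.0417)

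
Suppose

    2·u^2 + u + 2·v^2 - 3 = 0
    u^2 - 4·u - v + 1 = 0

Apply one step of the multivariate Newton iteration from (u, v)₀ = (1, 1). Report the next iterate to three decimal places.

(-2.333, 4.667)

At (1, 1): F = (2.000, -3.000).
Jacobian J = [[4·u + 1, 4·v], [2·u - 4, -1]].
At the point, J = [[5.000, 4.000], [-2.000, -1.000]] (det J = 3.000).
Solving J·Δ = −F gives Δ = (-3.333, 3.667).
Then the next iterate is (u, v)₁ = (-2.333, 4.667).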